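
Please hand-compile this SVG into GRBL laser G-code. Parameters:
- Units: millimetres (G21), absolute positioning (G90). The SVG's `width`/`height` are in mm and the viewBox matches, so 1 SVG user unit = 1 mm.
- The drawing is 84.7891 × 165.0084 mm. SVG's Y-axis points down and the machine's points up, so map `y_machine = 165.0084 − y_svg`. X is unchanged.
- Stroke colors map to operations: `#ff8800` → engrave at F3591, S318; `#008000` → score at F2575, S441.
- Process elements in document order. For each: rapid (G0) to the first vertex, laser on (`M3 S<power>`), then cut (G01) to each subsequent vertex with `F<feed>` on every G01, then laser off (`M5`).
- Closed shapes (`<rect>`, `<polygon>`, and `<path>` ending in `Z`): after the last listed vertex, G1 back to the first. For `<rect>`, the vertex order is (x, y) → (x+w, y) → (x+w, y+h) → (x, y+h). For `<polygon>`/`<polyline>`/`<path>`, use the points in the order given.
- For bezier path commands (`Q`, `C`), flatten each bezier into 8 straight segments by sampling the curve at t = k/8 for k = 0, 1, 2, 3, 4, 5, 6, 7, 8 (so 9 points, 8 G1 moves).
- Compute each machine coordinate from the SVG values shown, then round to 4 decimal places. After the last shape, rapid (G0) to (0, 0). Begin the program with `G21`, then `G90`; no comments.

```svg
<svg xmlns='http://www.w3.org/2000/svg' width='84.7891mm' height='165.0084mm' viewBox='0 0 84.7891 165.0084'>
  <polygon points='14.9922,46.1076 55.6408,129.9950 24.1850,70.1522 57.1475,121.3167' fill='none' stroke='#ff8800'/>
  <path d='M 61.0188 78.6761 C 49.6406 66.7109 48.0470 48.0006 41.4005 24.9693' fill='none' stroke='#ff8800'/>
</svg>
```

1 u = 1 mm; y_m = 165.0084 − y.

[1] `<polygon>` closed polygon, #ff8800→engrave S318 F3591: (14.9922,118.9008) → (55.6408,35.0134) → (24.1850,94.8562) → (57.1475,43.6917) → (14.9922,118.9008) (closed)

[2] `<path>` cubic bezier, #ff8800→engrave S318 F3591: (61.0188,86.3323) → (57.1816,91.1307) → (54.0879,96.5330) → (51.5638,102.5109) → (49.4353,109.0359) → (47.5286,116.0796) → (45.6698,123.6137) → (43.6851,131.6096) → (41.4005,140.0391)

G21
G90
G0 X14.9922 Y118.9008
M3 S318
G01 X55.6408 Y35.0134 F3591
G01 X24.1850 Y94.8562 F3591
G01 X57.1475 Y43.6917 F3591
G01 X14.9922 Y118.9008 F3591
M5
G0 X61.0188 Y86.3323
M3 S318
G01 X57.1816 Y91.1307 F3591
G01 X54.0879 Y96.5330 F3591
G01 X51.5638 Y102.5109 F3591
G01 X49.4353 Y109.0359 F3591
G01 X47.5286 Y116.0796 F3591
G01 X45.6698 Y123.6137 F3591
G01 X43.6851 Y131.6096 F3591
G01 X41.4005 Y140.0391 F3591
M5
G0 X0.0000 Y0.0000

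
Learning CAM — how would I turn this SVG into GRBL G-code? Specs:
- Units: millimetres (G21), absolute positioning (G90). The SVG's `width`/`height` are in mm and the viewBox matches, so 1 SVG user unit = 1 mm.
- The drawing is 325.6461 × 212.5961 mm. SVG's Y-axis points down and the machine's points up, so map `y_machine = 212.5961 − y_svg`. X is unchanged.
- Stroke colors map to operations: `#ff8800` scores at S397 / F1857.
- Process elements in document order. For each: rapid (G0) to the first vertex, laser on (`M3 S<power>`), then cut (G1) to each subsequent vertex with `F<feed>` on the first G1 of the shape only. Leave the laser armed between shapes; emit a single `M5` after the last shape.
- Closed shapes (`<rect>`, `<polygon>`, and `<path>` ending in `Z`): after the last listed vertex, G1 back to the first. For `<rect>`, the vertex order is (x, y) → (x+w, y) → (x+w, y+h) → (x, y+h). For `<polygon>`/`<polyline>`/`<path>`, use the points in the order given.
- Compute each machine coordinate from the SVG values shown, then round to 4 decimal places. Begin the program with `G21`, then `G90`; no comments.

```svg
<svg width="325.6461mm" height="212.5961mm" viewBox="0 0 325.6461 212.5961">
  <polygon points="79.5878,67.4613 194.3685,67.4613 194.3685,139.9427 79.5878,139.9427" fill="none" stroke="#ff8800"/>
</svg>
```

G21
G90
G0 X79.5878 Y145.1348
M3 S397
G1 X194.3685 Y145.1348 F1857
G1 X194.3685 Y72.6534
G1 X79.5878 Y72.6534
G1 X79.5878 Y145.1348
M5

1 u = 1 mm; y_m = 212.5961 − y.

[1] `<polygon>` rectangle, #ff8800→score S397 F1857: (79.5878,145.1348) → (194.3685,145.1348) → (194.3685,72.6534) → (79.5878,72.6534) → (79.5878,145.1348) (closed)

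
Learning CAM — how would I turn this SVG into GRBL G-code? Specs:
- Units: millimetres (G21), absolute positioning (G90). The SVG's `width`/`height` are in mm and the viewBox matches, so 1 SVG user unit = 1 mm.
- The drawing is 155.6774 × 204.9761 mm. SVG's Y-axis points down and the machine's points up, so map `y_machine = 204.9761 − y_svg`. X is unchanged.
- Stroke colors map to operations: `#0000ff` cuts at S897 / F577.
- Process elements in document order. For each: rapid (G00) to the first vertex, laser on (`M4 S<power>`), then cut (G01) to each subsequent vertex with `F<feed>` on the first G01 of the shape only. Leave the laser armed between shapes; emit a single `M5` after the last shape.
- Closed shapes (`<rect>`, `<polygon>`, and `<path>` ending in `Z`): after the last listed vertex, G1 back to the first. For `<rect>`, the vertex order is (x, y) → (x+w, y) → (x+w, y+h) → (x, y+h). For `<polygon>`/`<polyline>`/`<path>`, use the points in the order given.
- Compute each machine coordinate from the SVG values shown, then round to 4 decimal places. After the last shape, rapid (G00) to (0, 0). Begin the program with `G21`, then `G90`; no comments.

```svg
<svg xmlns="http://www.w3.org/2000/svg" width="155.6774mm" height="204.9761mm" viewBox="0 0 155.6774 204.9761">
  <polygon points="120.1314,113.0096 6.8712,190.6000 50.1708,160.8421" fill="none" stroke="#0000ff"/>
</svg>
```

1 u = 1 mm; y_m = 204.9761 − y.

[1] `<polygon>` closed polygon, #0000ff→cut S897 F577: (120.1314,91.9665) → (6.8712,14.3761) → (50.1708,44.1340) → (120.1314,91.9665) (closed)

G21
G90
G00 X120.1314 Y91.9665
M4 S897
G01 X6.8712 Y14.3761 F577
G01 X50.1708 Y44.1340
G01 X120.1314 Y91.9665
M5
G00 X0.0000 Y0.0000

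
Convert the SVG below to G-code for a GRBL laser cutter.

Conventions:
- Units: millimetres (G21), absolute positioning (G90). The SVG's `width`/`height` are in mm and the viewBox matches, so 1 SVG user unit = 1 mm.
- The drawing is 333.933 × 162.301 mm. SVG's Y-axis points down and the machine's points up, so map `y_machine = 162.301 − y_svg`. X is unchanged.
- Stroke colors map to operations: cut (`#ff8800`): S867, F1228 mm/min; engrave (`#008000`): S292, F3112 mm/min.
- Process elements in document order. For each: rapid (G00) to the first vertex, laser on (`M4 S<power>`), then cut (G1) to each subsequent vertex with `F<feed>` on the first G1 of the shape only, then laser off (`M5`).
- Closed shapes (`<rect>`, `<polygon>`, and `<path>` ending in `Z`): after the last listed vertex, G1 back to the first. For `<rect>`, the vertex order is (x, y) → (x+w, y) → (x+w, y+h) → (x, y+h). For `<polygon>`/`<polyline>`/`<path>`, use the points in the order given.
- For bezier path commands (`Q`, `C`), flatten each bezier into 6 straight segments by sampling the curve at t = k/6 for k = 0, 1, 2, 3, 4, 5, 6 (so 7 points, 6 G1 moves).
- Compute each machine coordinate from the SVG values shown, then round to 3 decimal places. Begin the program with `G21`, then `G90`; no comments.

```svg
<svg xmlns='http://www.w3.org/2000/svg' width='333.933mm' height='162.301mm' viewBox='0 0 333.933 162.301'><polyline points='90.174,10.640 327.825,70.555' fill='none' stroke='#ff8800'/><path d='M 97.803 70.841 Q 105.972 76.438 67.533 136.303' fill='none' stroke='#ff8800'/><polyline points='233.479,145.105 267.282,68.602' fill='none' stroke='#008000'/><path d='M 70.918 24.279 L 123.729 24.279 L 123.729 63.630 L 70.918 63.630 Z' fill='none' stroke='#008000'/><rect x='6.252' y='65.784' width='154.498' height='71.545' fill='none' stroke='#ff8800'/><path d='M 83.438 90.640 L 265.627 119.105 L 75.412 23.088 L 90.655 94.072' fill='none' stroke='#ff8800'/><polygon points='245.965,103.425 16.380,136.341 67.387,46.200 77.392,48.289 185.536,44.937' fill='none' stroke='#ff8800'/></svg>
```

G21
G90
G00 X90.174 Y151.661
M4 S867
G1 X327.825 Y91.746 F1228
M5
G00 X97.803 Y91.460
M4 S867
G1 X99.231 Y88.087 F1228
G1 X98.070 Y81.699
G1 X94.320 Y72.296
G1 X87.980 Y59.878
G1 X79.051 Y44.446
G1 X67.533 Y25.998
M5
G00 X233.479 Y17.196
M4 S292
G1 X267.282 Y93.699 F3112
M5
G00 X70.918 Y138.022
M4 S292
G1 X123.729 Y138.022 F3112
G1 X123.729 Y98.671
G1 X70.918 Y98.671
G1 X70.918 Y138.022
M5
G00 X6.252 Y96.517
M4 S867
G1 X160.750 Y96.517 F1228
G1 X160.750 Y24.972
G1 X6.252 Y24.972
G1 X6.252 Y96.517
M5
G00 X83.438 Y71.661
M4 S867
G1 X265.627 Y43.196 F1228
G1 X75.412 Y139.213
G1 X90.655 Y68.229
M5
G00 X245.965 Y58.876
M4 S867
G1 X16.380 Y25.960 F1228
G1 X67.387 Y116.101
G1 X77.392 Y114.012
G1 X185.536 Y117.364
G1 X245.965 Y58.876
M5

viewBox `0 0 333.933 162.301` with mm width/height → 1 unit = 1 mm. Flip: y_m = 162.301 − y_svg.

**Shape 1** — `<polyline>` line segment, stroke `#ff8800` → cut (S867, F1228). Machine vertices: (90.174,151.661) → (327.825,91.746). Open path.

**Shape 2** — `<path>` quadratic bezier, stroke `#ff8800` → cut (S867, F1228). Control points (SVG): P0=(97.803,70.841), P1=(105.972,76.438), P2=(67.533,136.303); sampled at t=k/6. Machine vertices: (97.803,91.460) → (99.231,88.087) → (98.070,81.699) → (94.320,72.296) → (87.980,59.878) → (79.051,44.446) → (67.533,25.998). Open path.

**Shape 3** — `<polyline>` line segment, stroke `#008000` → engrave (S292, F3112). Machine vertices: (233.479,17.196) → (267.282,93.699). Open path.

**Shape 4** — `<path>` rectangle, stroke `#008000` → engrave (S292, F3112). Machine vertices: (70.918,138.022) → (123.729,138.022) → (123.729,98.671) → (70.918,98.671) → (70.918,138.022). Closed: final G1 returns to the first vertex.

**Shape 5** — `<rect>` rectangle, stroke `#ff8800` → cut (S867, F1228). Machine vertices: (6.252,96.517) → (160.750,96.517) → (160.750,24.972) → (6.252,24.972) → (6.252,96.517). Closed: final G1 returns to the first vertex.

**Shape 6** — `<path>` open polyline, stroke `#ff8800` → cut (S867, F1228). Machine vertices: (83.438,71.661) → (265.627,43.196) → (75.412,139.213) → (90.655,68.229). Open path.

**Shape 7** — `<polygon>` closed polygon, stroke `#ff8800` → cut (S867, F1228). Machine vertices: (245.965,58.876) → (16.380,25.960) → (67.387,116.101) → (77.392,114.012) → (185.536,117.364) → (245.965,58.876). Closed: final G1 returns to the first vertex.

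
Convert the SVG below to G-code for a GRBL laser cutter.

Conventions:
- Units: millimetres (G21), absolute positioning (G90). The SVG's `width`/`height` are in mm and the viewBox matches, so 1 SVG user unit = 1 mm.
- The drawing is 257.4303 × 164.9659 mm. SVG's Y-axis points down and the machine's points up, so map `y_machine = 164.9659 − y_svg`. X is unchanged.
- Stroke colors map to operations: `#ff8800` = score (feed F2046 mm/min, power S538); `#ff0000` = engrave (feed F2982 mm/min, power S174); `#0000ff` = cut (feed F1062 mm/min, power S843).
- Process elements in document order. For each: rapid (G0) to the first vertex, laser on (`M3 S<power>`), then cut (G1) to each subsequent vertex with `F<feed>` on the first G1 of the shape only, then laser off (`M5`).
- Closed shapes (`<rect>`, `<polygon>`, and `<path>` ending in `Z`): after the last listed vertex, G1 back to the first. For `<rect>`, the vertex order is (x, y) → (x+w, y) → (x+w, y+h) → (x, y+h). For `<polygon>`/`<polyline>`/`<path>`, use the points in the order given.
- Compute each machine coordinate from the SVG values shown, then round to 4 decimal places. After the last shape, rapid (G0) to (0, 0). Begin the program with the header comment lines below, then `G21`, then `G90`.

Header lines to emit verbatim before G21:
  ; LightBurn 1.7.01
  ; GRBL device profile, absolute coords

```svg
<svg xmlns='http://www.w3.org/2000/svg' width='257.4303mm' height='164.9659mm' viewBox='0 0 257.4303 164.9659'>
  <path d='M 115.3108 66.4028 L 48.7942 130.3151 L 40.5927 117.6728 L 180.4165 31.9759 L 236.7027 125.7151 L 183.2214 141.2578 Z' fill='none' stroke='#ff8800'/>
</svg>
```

; LightBurn 1.7.01
; GRBL device profile, absolute coords
G21
G90
G0 X115.3108 Y98.5631
M3 S538
G1 X48.7942 Y34.6508 F2046
G1 X40.5927 Y47.2931
G1 X180.4165 Y132.9900
G1 X236.7027 Y39.2508
G1 X183.2214 Y23.7081
G1 X115.3108 Y98.5631
M5
G0 X0.0000 Y0.0000

Since the viewBox matches the mm dimensions, user units are millimetres directly. The only transform is the Y-flip y_m = 164.9659 − y_svg.

Shape 1 is a closed polygon drawn with `<path>`. Its stroke #ff8800 means score at S538, F2046. After flipping Y the toolpath is (115.3108,98.5631) → (48.7942,34.6508) → (40.5927,47.2931) → (180.4165,132.9900) → (236.7027,39.2508) → (183.2214,23.7081) → (115.3108,98.5631), returning to the start.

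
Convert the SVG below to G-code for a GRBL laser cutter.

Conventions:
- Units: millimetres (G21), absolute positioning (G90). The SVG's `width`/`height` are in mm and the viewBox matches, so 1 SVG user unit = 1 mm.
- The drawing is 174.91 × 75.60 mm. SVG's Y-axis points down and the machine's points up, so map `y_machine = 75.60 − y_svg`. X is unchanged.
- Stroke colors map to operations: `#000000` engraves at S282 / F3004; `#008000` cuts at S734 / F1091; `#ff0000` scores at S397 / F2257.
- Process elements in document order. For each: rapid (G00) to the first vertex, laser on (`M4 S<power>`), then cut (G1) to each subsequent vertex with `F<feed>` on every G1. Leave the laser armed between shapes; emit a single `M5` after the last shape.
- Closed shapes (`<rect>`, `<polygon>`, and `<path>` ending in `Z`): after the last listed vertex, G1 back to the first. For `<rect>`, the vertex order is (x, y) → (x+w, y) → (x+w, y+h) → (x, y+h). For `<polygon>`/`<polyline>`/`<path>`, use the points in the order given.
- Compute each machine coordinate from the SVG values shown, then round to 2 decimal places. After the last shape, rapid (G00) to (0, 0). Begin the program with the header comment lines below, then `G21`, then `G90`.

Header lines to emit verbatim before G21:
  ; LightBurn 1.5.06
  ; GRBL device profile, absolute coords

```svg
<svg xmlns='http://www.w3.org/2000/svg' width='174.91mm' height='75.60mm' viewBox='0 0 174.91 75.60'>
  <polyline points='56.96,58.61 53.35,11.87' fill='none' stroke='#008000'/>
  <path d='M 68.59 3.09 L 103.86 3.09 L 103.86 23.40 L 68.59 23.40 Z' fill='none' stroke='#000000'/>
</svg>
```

; LightBurn 1.5.06
; GRBL device profile, absolute coords
G21
G90
G00 X56.96 Y16.99
M4 S734
G1 X53.35 Y63.73 F1091
G00 X68.59 Y72.51
M4 S282
G1 X103.86 Y72.51 F3004
G1 X103.86 Y52.20 F3004
G1 X68.59 Y52.20 F3004
G1 X68.59 Y72.51 F3004
M5
G00 X0.00 Y0.00

1 u = 1 mm; y_m = 75.60 − y.

[1] `<polyline>` line segment, #008000→cut S734 F1091: (56.96,16.99) → (53.35,63.73)

[2] `<path>` rectangle, #000000→engrave S282 F3004: (68.59,72.51) → (103.86,72.51) → (103.86,52.20) → (68.59,52.20) → (68.59,72.51) (closed)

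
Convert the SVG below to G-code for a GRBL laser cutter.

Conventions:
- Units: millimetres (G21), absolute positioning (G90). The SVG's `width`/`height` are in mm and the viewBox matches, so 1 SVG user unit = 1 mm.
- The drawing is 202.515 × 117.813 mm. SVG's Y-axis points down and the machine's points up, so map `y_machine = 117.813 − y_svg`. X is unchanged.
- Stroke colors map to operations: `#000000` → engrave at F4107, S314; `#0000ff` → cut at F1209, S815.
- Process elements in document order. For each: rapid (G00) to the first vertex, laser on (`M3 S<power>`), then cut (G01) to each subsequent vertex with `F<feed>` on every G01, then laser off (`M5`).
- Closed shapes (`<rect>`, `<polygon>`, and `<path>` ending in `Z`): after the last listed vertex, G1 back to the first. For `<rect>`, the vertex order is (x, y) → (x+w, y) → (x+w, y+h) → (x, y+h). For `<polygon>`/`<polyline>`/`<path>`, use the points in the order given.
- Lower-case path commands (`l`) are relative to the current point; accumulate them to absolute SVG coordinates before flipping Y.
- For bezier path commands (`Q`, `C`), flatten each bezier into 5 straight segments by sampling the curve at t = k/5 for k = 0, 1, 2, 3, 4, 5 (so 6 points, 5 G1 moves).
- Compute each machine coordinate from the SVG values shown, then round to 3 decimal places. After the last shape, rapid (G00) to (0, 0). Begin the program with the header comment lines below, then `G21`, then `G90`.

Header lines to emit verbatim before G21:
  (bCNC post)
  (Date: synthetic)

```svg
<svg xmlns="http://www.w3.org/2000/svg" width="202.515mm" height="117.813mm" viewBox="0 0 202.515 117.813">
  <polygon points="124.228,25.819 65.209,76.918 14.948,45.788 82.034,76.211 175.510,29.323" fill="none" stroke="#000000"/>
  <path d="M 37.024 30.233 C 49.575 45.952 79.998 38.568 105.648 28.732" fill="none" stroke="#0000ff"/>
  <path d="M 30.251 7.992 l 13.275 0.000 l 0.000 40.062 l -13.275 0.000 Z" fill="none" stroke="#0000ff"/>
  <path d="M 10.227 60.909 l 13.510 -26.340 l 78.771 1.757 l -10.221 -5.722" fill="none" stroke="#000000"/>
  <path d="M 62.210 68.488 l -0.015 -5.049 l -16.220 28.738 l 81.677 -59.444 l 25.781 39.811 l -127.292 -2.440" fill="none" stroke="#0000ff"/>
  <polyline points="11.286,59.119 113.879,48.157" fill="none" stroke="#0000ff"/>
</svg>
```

(bCNC post)
(Date: synthetic)
G21
G90
G00 X124.228 Y91.994
M3 S314
G01 X65.209 Y40.895 F4107
G01 X14.948 Y72.025 F4107
G01 X82.034 Y41.602 F4107
G01 X175.510 Y88.490 F4107
G01 X124.228 Y91.994 F4107
M5
G00 X37.024 Y87.580
M3 S815
G01 X46.518 Y80.756 F1209
G01 X59.214 Y78.485 F1209
G01 X74.026 Y79.776 F1209
G01 X89.866 Y83.639 F1209
G01 X105.648 Y89.081 F1209
M5
G00 X30.251 Y109.821
M3 S815
G01 X43.526 Y109.821 F1209
G01 X43.526 Y69.759 F1209
G01 X30.251 Y69.759 F1209
G01 X30.251 Y109.821 F1209
M5
G00 X10.227 Y56.904
M3 S314
G01 X23.737 Y83.244 F4107
G01 X102.508 Y81.487 F4107
G01 X92.287 Y87.209 F4107
M5
G00 X62.210 Y49.325
M3 S815
G01 X62.195 Y54.374 F1209
G01 X45.975 Y25.636 F1209
G01 X127.652 Y85.080 F1209
G01 X153.433 Y45.269 F1209
G01 X26.141 Y47.709 F1209
M5
G00 X11.286 Y58.694
M3 S815
G01 X113.879 Y69.656 F1209
M5
G00 X0.000 Y0.000

1 u = 1 mm; y_m = 117.813 − y.

[1] `<polygon>` closed polygon, #000000→engrave S314 F4107: (124.228,91.994) → (65.209,40.895) → (14.948,72.025) → (82.034,41.602) → (175.510,88.490) → (124.228,91.994) (closed)

[2] `<path>` cubic bezier, #0000ff→cut S815 F1209: (37.024,87.580) → (46.518,80.756) → (59.214,78.485) → (74.026,79.776) → (89.866,83.639) → (105.648,89.081)

[3] `<path>` rectangle, #0000ff→cut S815 F1209: (30.251,109.821) → (43.526,109.821) → (43.526,69.759) → (30.251,69.759) → (30.251,109.821) (closed)

[4] `<path>` open polyline, #000000→engrave S314 F4107: (10.227,56.904) → (23.737,83.244) → (102.508,81.487) → (92.287,87.209)

[5] `<path>` open polyline, #0000ff→cut S815 F1209: (62.210,49.325) → (62.195,54.374) → (45.975,25.636) → (127.652,85.080) → (153.433,45.269) → (26.141,47.709)

[6] `<polyline>` line segment, #0000ff→cut S815 F1209: (11.286,58.694) → (113.879,69.656)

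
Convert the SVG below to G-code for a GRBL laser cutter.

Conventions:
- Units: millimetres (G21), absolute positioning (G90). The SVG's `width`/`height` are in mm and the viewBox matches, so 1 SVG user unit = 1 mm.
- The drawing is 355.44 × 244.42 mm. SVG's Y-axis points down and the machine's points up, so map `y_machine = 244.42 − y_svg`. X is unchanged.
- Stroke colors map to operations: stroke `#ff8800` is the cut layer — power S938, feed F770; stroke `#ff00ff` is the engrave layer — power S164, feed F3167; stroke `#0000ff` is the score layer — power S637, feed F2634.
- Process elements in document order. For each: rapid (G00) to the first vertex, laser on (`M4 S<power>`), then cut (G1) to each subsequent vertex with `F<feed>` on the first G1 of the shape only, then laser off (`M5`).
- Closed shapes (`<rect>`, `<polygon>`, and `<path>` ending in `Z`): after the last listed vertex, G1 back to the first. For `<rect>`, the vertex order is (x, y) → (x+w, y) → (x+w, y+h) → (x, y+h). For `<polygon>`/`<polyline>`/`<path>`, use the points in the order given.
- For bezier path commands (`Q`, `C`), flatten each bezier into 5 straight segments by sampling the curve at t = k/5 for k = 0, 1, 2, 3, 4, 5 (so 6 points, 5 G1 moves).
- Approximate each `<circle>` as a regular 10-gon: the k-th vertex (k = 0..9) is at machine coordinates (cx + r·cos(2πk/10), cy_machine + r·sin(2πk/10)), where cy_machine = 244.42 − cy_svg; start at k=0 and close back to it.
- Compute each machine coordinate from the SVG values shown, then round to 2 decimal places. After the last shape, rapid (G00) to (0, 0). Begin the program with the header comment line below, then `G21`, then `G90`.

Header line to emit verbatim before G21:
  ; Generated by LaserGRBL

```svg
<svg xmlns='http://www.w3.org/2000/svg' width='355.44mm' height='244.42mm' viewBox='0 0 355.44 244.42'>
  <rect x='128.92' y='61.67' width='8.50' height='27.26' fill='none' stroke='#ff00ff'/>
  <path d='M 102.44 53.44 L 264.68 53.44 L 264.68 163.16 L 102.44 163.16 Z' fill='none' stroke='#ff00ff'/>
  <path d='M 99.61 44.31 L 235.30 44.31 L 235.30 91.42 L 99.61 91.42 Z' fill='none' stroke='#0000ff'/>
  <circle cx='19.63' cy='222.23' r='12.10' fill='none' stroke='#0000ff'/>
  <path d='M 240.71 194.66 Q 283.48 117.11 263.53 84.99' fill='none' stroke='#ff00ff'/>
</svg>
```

viewBox `0 0 355.44 244.42` with mm width/height → 1 unit = 1 mm. Flip: y_m = 244.42 − y_svg.

**Shape 1** — `<rect>` rectangle, stroke `#ff00ff` → engrave (S164, F3167). Machine vertices: (128.92,182.75) → (137.42,182.75) → (137.42,155.49) → (128.92,155.49) → (128.92,182.75). Closed: final G1 returns to the first vertex.

**Shape 2** — `<path>` rectangle, stroke `#ff00ff` → engrave (S164, F3167). Machine vertices: (102.44,190.98) → (264.68,190.98) → (264.68,81.26) → (102.44,81.26) → (102.44,190.98). Closed: final G1 returns to the first vertex.

**Shape 3** — `<path>` rectangle, stroke `#0000ff` → score (S637, F2634). Machine vertices: (99.61,200.11) → (235.30,200.11) → (235.30,153.00) → (99.61,153.00) → (99.61,200.11). Closed: final G1 returns to the first vertex.

**Shape 4** — `<circle>` circle, stroke `#0000ff` → score (S637, F2634). Machine vertices: (31.73,22.19) → (29.42,29.30) → (23.37,33.70) → (15.89,33.70) → (9.84,29.30) → (7.53,22.19) → (9.84,15.08) → (15.89,10.68) → (23.37,10.68) → (29.42,15.08) → (31.73,22.19). Closed: final G1 returns to the first vertex.

**Shape 5** — `<path>` quadratic bezier, stroke `#ff00ff` → engrave (S164, F3167). Control points (SVG): P0=(240.71,194.66), P1=(283.48,117.11), P2=(263.53,84.99); sampled at t=k/5. Machine vertices: (240.71,49.76) → (255.31,78.96) → (264.89,104.53) → (269.45,126.47) → (269.00,144.76) → (263.53,159.43). Open path.

; Generated by LaserGRBL
G21
G90
G00 X128.92 Y182.75
M4 S164
G1 X137.42 Y182.75 F3167
G1 X137.42 Y155.49
G1 X128.92 Y155.49
G1 X128.92 Y182.75
M5
G00 X102.44 Y190.98
M4 S164
G1 X264.68 Y190.98 F3167
G1 X264.68 Y81.26
G1 X102.44 Y81.26
G1 X102.44 Y190.98
M5
G00 X99.61 Y200.11
M4 S637
G1 X235.30 Y200.11 F2634
G1 X235.30 Y153.00
G1 X99.61 Y153.00
G1 X99.61 Y200.11
M5
G00 X31.73 Y22.19
M4 S637
G1 X29.42 Y29.30 F2634
G1 X23.37 Y33.70
G1 X15.89 Y33.70
G1 X9.84 Y29.30
G1 X7.53 Y22.19
G1 X9.84 Y15.08
G1 X15.89 Y10.68
G1 X23.37 Y10.68
G1 X29.42 Y15.08
G1 X31.73 Y22.19
M5
G00 X240.71 Y49.76
M4 S164
G1 X255.31 Y78.96 F3167
G1 X264.89 Y104.53
G1 X269.45 Y126.47
G1 X269.00 Y144.76
G1 X263.53 Y159.43
M5
G00 X0.00 Y0.00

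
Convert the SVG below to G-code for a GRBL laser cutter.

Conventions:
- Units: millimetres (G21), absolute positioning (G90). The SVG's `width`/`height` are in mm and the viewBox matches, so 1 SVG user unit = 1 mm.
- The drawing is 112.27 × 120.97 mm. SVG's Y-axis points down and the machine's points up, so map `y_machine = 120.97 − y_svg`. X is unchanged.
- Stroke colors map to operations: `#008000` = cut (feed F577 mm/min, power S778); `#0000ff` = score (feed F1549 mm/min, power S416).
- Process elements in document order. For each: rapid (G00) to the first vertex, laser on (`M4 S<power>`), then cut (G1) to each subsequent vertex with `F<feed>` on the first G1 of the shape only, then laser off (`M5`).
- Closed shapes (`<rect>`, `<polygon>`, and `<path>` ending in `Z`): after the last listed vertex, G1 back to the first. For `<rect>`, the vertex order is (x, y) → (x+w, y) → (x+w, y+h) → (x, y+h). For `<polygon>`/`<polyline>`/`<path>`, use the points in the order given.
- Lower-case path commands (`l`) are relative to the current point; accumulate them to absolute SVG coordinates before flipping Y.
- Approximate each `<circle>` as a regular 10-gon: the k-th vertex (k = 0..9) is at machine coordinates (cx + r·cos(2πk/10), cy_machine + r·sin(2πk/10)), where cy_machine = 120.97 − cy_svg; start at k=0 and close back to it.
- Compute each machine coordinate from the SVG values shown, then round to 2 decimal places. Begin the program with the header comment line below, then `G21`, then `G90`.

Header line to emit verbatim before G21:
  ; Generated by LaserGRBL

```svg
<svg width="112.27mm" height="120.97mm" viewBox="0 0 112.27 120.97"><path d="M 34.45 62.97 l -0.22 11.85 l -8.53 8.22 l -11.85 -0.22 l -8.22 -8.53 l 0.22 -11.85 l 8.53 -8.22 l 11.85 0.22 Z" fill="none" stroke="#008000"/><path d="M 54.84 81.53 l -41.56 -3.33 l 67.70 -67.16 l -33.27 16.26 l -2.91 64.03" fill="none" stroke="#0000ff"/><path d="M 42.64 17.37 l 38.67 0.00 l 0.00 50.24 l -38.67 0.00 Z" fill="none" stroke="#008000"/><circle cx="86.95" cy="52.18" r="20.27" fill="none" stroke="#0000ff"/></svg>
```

; Generated by LaserGRBL
G21
G90
G00 X34.45 Y58.00
M4 S778
G1 X34.23 Y46.15 F577
G1 X25.70 Y37.93
G1 X13.85 Y38.15
G1 X5.63 Y46.68
G1 X5.85 Y58.53
G1 X14.38 Y66.75
G1 X26.23 Y66.53
G1 X34.45 Y58.00
M5
G00 X54.84 Y39.44
M4 S416
G1 X13.28 Y42.77 F1549
G1 X80.98 Y109.93
G1 X47.71 Y93.67
G1 X44.80 Y29.64
M5
G00 X42.64 Y103.60
M4 S778
G1 X81.31 Y103.60 F577
G1 X81.31 Y53.36
G1 X42.64 Y53.36
G1 X42.64 Y103.60
M5
G00 X107.22 Y68.79
M4 S416
G1 X103.35 Y80.70 F1549
G1 X93.21 Y88.07
G1 X80.69 Y88.07
G1 X70.55 Y80.70
G1 X66.68 Y68.79
G1 X70.55 Y56.88
G1 X80.69 Y49.51
G1 X93.21 Y49.51
G1 X103.35 Y56.88
G1 X107.22 Y68.79
M5

Since the viewBox matches the mm dimensions, user units are millimetres directly. The only transform is the Y-flip y_m = 120.97 − y_svg.

Shape 1 is a regular polygon drawn with `<path>`. Its stroke #008000 means cut at S778, F577. After flipping Y the toolpath is (34.45,58.00) → (34.23,46.15) → (25.70,37.93) → (13.85,38.15) → (5.63,46.68) → (5.85,58.53) → (14.38,66.75) → (26.23,66.53) → (34.45,58.00), returning to the start.

Shape 2 is a open polyline drawn with `<path>`. Its stroke #0000ff means score at S416, F1549. After flipping Y the toolpath is (54.84,39.44) → (13.28,42.77) → (80.98,109.93) → (47.71,93.67) → (44.80,29.64).

Shape 3 is a rectangle drawn with `<path>`. Its stroke #008000 means cut at S778, F577. After flipping Y the toolpath is (42.64,103.60) → (81.31,103.60) → (81.31,53.36) → (42.64,53.36) → (42.64,103.60), returning to the start.

Shape 4 is a circle drawn with `<circle>`. Its stroke #0000ff means score at S416, F1549. After flipping Y the toolpath is (107.22,68.79) → (103.35,80.70) → (93.21,88.07) → (80.69,88.07) → (70.55,80.70) → (66.68,68.79) → (70.55,56.88) → (80.69,49.51) → (93.21,49.51) → (103.35,56.88) → (107.22,68.79), returning to the start.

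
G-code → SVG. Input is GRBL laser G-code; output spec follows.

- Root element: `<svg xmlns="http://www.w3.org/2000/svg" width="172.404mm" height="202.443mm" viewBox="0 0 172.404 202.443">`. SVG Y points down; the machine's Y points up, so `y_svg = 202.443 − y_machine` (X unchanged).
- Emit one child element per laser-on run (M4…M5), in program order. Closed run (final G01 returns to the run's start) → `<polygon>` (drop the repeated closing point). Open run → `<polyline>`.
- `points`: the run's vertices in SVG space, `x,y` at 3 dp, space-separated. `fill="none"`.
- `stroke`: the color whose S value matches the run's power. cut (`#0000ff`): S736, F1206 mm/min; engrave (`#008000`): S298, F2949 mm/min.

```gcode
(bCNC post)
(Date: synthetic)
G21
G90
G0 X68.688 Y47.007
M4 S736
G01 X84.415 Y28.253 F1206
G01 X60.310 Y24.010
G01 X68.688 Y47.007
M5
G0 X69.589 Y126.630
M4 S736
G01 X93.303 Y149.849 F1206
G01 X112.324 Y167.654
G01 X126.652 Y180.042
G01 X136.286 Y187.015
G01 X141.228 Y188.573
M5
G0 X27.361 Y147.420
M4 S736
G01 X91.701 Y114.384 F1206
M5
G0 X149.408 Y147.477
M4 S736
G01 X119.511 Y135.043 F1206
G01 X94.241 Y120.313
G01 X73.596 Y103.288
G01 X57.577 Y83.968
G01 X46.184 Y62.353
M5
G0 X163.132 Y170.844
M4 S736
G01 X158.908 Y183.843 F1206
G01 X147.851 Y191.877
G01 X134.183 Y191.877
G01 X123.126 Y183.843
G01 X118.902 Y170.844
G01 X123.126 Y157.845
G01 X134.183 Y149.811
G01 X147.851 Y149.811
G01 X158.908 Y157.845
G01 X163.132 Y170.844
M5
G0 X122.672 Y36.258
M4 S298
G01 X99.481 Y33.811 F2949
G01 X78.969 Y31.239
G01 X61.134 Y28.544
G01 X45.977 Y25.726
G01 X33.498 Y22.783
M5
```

<svg xmlns="http://www.w3.org/2000/svg" width="172.404mm" height="202.443mm" viewBox="0 0 172.404 202.443">
  <polygon points="68.688,155.436 84.415,174.190 60.310,178.433" fill="none" stroke="#0000ff"/>
  <polyline points="69.589,75.813 93.303,52.594 112.324,34.789 126.652,22.401 136.286,15.428 141.228,13.870" fill="none" stroke="#0000ff"/>
  <polyline points="27.361,55.023 91.701,88.059" fill="none" stroke="#0000ff"/>
  <polyline points="149.408,54.966 119.511,67.400 94.241,82.130 73.596,99.155 57.577,118.475 46.184,140.090" fill="none" stroke="#0000ff"/>
  <polygon points="163.132,31.599 158.908,18.600 147.851,10.566 134.183,10.566 123.126,18.600 118.902,31.599 123.126,44.598 134.183,52.632 147.851,52.632 158.908,44.598" fill="none" stroke="#0000ff"/>
  <polyline points="122.672,166.185 99.481,168.632 78.969,171.204 61.134,173.899 45.977,176.717 33.498,179.660" fill="none" stroke="#008000"/>
</svg>

Machine Y-up, SVG Y-down with viewBox height 202.443, so y_svg = 202.443 − y_machine; X carries over.

Run 1: the run's S736 means `#0000ff` (cut). The run returns to its start, so emit a `<polygon>` with points (Y-flipped): 68.688,155.436 84.415,174.190 60.310,178.433.

Run 2: the run's S736 means `#0000ff` (cut). The run is open, so emit a `<polyline>` with points (Y-flipped): 69.589,75.813 93.303,52.594 112.324,34.789 126.652,22.401 136.286,15.428 141.228,13.870.

Run 3: the run's S736 means `#0000ff` (cut). The run is open, so emit a `<polyline>` with points (Y-flipped): 27.361,55.023 91.701,88.059.

Run 4: power S736 maps to stroke `#0000ff` (cut). The run is open, so emit a `<polyline>` with points (Y-flipped): 149.408,54.966 119.511,67.400 94.241,82.130 73.596,99.155 57.577,118.475 46.184,140.090.

Run 5: S736 ⇒ cut layer `#0000ff`. The run returns to its start, so emit a `<polygon>` with points (Y-flipped): 163.132,31.599 158.908,18.600 147.851,10.566 134.183,10.566 123.126,18.600 118.902,31.599 123.126,44.598 134.183,52.632 147.851,52.632 158.908,44.598.

Run 6: S298 ⇒ engrave layer `#008000`. The run is open, so emit a `<polyline>` with points (Y-flipped): 122.672,166.185 99.481,168.632 78.969,171.204 61.134,173.899 45.977,176.717 33.498,179.660.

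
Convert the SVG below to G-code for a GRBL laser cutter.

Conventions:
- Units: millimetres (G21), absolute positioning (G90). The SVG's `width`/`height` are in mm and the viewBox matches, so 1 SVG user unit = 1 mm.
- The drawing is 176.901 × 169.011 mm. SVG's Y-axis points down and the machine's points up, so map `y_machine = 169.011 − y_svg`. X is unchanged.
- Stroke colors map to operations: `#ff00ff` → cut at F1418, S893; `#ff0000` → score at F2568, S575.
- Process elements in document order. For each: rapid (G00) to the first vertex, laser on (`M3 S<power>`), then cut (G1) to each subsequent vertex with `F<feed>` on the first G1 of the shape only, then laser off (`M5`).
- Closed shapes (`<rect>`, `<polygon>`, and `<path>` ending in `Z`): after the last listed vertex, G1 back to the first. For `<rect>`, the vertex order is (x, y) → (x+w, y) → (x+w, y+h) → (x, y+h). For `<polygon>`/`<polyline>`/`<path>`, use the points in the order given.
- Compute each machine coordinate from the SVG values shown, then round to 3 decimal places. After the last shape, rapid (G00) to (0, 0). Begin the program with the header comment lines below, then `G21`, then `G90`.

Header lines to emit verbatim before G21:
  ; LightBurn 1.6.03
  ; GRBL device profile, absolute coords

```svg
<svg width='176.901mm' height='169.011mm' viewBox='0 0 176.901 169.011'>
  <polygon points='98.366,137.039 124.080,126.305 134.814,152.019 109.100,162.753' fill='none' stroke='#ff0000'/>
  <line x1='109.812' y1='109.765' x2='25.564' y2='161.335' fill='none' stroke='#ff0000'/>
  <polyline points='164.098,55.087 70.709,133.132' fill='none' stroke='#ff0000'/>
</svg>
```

; LightBurn 1.6.03
; GRBL device profile, absolute coords
G21
G90
G00 X98.366 Y31.972
M3 S575
G1 X124.080 Y42.706 F2568
G1 X134.814 Y16.992
G1 X109.100 Y6.258
G1 X98.366 Y31.972
M5
G00 X109.812 Y59.246
M3 S575
G1 X25.564 Y7.676 F2568
M5
G00 X164.098 Y113.924
M3 S575
G1 X70.709 Y35.879 F2568
M5
G00 X0.000 Y0.000

Since the viewBox matches the mm dimensions, user units are millimetres directly. The only transform is the Y-flip y_m = 169.011 − y_svg.

Shape 1 is a regular polygon drawn with `<polygon>`. Its stroke #ff0000 means score at S575, F2568. After flipping Y the toolpath is (98.366,31.972) → (124.080,42.706) → (134.814,16.992) → (109.100,6.258) → (98.366,31.972), returning to the start.

Shape 2 is a line segment drawn with `<line>`. Its stroke #ff0000 means score at S575, F2568. After flipping Y the toolpath is (109.812,59.246) → (25.564,7.676).

Shape 3 is a line segment drawn with `<polyline>`. Its stroke #ff0000 means score at S575, F2568. After flipping Y the toolpath is (164.098,113.924) → (70.709,35.879).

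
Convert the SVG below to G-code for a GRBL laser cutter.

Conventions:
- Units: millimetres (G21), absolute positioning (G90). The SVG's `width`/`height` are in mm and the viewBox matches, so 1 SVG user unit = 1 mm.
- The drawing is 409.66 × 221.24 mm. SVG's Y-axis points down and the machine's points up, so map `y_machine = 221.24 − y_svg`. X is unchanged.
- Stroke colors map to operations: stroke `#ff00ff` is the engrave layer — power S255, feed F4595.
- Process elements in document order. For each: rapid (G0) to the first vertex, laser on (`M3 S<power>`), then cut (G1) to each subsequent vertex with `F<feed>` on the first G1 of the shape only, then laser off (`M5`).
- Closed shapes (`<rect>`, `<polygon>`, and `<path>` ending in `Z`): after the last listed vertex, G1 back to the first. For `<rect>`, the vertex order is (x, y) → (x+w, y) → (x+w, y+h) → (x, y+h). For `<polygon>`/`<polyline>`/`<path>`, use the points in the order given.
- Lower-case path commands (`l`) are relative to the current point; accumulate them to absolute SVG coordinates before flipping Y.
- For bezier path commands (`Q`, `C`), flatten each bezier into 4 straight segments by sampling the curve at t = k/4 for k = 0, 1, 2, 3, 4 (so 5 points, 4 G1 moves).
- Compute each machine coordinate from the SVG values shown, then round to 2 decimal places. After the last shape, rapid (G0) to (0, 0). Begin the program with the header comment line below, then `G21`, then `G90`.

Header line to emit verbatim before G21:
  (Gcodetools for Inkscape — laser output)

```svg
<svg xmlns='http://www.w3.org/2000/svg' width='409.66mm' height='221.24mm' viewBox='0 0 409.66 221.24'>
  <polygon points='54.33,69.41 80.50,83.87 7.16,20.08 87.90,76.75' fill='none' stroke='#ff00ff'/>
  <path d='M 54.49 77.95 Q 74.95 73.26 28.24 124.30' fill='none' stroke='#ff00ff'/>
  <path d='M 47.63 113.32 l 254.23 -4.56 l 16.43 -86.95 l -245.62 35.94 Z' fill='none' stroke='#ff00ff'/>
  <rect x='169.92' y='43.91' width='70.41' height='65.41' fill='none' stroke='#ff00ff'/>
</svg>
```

Since the viewBox matches the mm dimensions, user units are millimetres directly. The only transform is the Y-flip y_m = 221.24 − y_svg.

Shape 1 is a closed polygon drawn with `<polygon>`. Its stroke #ff00ff means engrave at S255, F4595. After flipping Y the toolpath is (54.33,151.83) → (80.50,137.37) → (7.16,201.16) → (87.90,144.49) → (54.33,151.83), returning to the start.

Shape 2 is a quadratic bezier drawn with `<path>`. Its stroke #ff00ff means engrave at S255, F4595. After flipping Y the toolpath is (54.49,143.29) → (60.52,142.15) → (58.16,134.05) → (47.40,118.98) → (28.24,96.94).

Shape 3 is a closed polygon drawn with `<path>`. Its stroke #ff00ff means engrave at S255, F4595. After flipping Y the toolpath is (47.63,107.92) → (301.86,112.48) → (318.29,199.43) → (72.67,163.49) → (47.63,107.92), returning to the start.

Shape 4 is a rectangle drawn with `<rect>`. Its stroke #ff00ff means engrave at S255, F4595. After flipping Y the toolpath is (169.92,177.33) → (240.33,177.33) → (240.33,111.92) → (169.92,111.92) → (169.92,177.33), returning to the start.

(Gcodetools for Inkscape — laser output)
G21
G90
G0 X54.33 Y151.83
M3 S255
G1 X80.50 Y137.37 F4595
G1 X7.16 Y201.16
G1 X87.90 Y144.49
G1 X54.33 Y151.83
M5
G0 X54.49 Y143.29
M3 S255
G1 X60.52 Y142.15 F4595
G1 X58.16 Y134.05
G1 X47.40 Y118.98
G1 X28.24 Y96.94
M5
G0 X47.63 Y107.92
M3 S255
G1 X301.86 Y112.48 F4595
G1 X318.29 Y199.43
G1 X72.67 Y163.49
G1 X47.63 Y107.92
M5
G0 X169.92 Y177.33
M3 S255
G1 X240.33 Y177.33 F4595
G1 X240.33 Y111.92
G1 X169.92 Y111.92
G1 X169.92 Y177.33
M5
G0 X0.00 Y0.00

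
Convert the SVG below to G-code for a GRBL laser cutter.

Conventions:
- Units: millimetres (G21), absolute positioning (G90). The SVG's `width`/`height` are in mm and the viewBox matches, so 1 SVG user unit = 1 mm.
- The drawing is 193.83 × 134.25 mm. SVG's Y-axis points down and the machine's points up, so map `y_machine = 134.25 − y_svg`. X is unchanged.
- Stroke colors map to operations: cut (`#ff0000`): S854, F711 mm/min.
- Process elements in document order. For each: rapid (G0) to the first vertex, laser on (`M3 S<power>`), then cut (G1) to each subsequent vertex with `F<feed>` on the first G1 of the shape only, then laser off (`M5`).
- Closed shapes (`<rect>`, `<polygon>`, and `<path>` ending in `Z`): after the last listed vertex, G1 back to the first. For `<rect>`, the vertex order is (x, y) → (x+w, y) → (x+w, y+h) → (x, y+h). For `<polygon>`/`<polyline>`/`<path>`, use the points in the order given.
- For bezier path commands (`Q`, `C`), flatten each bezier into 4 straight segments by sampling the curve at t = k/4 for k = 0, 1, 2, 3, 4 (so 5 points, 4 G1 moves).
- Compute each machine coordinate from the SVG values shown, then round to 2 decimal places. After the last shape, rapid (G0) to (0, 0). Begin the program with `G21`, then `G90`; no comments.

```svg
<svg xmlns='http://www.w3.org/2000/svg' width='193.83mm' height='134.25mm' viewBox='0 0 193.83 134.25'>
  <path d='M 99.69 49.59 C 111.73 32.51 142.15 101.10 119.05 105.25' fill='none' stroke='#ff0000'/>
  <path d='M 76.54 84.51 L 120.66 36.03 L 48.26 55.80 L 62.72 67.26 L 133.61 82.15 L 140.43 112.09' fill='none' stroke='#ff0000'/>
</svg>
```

1 u = 1 mm; y_m = 134.25 − y.

[1] `<path>` cubic bezier, #ff0000→cut S854 F711: (99.69,84.66) → (111.04,83.75) → (122.55,64.79) → (127.46,41.85) → (119.05,29.00)

[2] `<path>` open polyline, #ff0000→cut S854 F711: (76.54,49.74) → (120.66,98.22) → (48.26,78.45) → (62.72,66.99) → (133.61,52.10) → (140.43,22.16)

G21
G90
G0 X99.69 Y84.66
M3 S854
G1 X111.04 Y83.75 F711
G1 X122.55 Y64.79
G1 X127.46 Y41.85
G1 X119.05 Y29.00
M5
G0 X76.54 Y49.74
M3 S854
G1 X120.66 Y98.22 F711
G1 X48.26 Y78.45
G1 X62.72 Y66.99
G1 X133.61 Y52.10
G1 X140.43 Y22.16
M5
G0 X0.00 Y0.00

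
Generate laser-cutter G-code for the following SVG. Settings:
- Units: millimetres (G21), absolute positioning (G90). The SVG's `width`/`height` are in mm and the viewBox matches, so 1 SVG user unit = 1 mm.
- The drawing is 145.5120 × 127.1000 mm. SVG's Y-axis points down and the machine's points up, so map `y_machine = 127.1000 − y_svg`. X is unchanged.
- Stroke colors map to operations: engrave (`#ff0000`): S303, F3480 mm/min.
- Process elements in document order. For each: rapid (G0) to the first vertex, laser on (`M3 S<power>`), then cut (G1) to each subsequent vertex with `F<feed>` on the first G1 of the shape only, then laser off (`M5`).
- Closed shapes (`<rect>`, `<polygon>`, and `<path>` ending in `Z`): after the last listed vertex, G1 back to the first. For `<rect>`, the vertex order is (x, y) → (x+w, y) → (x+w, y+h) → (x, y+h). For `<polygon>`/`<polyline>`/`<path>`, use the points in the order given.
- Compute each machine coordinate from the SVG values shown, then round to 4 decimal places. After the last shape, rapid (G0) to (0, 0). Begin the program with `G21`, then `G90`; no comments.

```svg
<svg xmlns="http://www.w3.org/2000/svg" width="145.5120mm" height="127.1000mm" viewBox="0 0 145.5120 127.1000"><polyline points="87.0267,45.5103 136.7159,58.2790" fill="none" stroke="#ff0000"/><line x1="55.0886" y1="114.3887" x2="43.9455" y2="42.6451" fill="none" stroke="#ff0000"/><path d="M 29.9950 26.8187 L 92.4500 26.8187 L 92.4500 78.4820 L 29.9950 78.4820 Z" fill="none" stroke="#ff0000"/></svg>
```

viewBox `0 0 145.5120 127.1000` with mm width/height → 1 unit = 1 mm. Flip: y_m = 127.1000 − y_svg.

**Shape 1** — `<polyline>` line segment, stroke `#ff0000` → engrave (S303, F3480). Machine vertices: (87.0267,81.5897) → (136.7159,68.8210). Open path.

**Shape 2** — `<line>` line segment, stroke `#ff0000` → engrave (S303, F3480). Machine vertices: (55.0886,12.7113) → (43.9455,84.4549). Open path.

**Shape 3** — `<path>` rectangle, stroke `#ff0000` → engrave (S303, F3480). Machine vertices: (29.9950,100.2813) → (92.4500,100.2813) → (92.4500,48.6180) → (29.9950,48.6180) → (29.9950,100.2813). Closed: final G1 returns to the first vertex.

G21
G90
G0 X87.0267 Y81.5897
M3 S303
G1 X136.7159 Y68.8210 F3480
M5
G0 X55.0886 Y12.7113
M3 S303
G1 X43.9455 Y84.4549 F3480
M5
G0 X29.9950 Y100.2813
M3 S303
G1 X92.4500 Y100.2813 F3480
G1 X92.4500 Y48.6180
G1 X29.9950 Y48.6180
G1 X29.9950 Y100.2813
M5
G0 X0.0000 Y0.0000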